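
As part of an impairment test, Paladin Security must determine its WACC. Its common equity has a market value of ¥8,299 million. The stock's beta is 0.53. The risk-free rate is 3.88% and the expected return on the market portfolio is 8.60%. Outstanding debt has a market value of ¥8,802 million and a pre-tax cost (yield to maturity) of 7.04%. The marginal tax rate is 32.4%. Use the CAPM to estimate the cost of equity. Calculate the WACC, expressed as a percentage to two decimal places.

5.55%

Market risk premium = 8.6% − 3.88% = 4.72%.
Cost of equity via CAPM: Re = 3.88% + 0.53 × 4.72% = 6.3816%.
Total capital V = 8299 + 8802 = 17101.
Equity: weight = 8299/17101 = 0.4853; cost = 6.3816%.
Debt: weight = 8802/17101 = 0.5147; after-tax cost = 7.04% × (1 − 32.4%) = 4.7590%.
WACC = 0.4853 × 6.3816% + 0.5147 × 4.7590% = 5.5465%.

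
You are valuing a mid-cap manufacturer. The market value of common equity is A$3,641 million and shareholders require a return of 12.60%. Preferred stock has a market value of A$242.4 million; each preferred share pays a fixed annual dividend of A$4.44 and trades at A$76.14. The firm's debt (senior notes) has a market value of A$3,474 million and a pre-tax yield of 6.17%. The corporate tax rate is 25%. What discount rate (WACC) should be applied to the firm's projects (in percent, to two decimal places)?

8.61%

Cost of preferred: Rp = 4.44 / 76.14 = 5.8314%.
Total capital V = 3641 + 242.4 + 3474 = 7357.4.
Equity: weight = 3641/7357.4 = 0.4949; cost = 12.6%.
Preferred: weight = 242.4/7357.4 = 0.0329; cost = 5.8314%.
Senior notes: weight = 3474/7357.4 = 0.4722; after-tax cost = 6.17% × (1 − 25%) = 4.6275%.
WACC = 0.4949 × 12.6000% + 0.0329 × 5.8314% + 0.4722 × 4.6275% = 8.6126%.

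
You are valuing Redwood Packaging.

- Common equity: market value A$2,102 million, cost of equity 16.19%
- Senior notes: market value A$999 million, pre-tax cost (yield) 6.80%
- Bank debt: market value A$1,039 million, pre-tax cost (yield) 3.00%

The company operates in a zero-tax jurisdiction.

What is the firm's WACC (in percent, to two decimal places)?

10.61%

Total capital V = 2102 + 999 + 1039 = 4140.
Equity: weight = 2102/4140 = 0.5077; cost = 16.19%.
Senior notes: weight = 999/4140 = 0.2413; after-tax cost = 6.8% × (1 − 0%) = 6.8000%.
Bank debt: weight = 1039/4140 = 0.2510; after-tax cost = 3% × (1 − 0%) = 3.0000%.
WACC = 0.5077 × 16.1900% + 0.2413 × 6.8000% + 0.2510 × 3.0000% = 10.6139%.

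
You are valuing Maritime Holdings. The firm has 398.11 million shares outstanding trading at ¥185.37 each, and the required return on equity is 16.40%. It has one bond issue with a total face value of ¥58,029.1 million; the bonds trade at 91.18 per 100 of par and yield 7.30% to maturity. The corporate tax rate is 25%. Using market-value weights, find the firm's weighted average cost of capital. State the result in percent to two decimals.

Market value of equity E = 185.37 × 398.11m = 73797.6507m. Market value of debt D = 58029.1m × 91.18/100 = 52910.93338m.
Total capital V = 73797.6507 + 52910.93338 = 126708.58408.
Equity: weight = 73797.6507/126708.58408 = 0.5824; cost = 16.4%.
Bonds outstanding: weight = 52910.93338/126708.58408 = 0.4176; after-tax cost = 7.3% × (1 − 25%) = 5.4750%.
WACC = 0.5824 × 16.4000% + 0.4176 × 5.4750% = 11.8379%.

11.84%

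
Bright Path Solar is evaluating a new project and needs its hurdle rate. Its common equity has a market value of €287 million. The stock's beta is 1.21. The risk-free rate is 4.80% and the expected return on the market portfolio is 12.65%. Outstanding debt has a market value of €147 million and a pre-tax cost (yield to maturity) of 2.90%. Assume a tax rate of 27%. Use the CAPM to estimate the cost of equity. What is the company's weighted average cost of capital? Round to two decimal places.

10.17%

Market risk premium = 12.65% − 4.8% = 7.85%.
Cost of equity via CAPM: Re = 4.8% + 1.21 × 7.85% = 14.2985%.
Total capital V = 287 + 147 = 434.
Equity: weight = 287/434 = 0.6613; cost = 14.2985%.
Debt: weight = 147/434 = 0.3387; after-tax cost = 2.9% × (1 − 27%) = 2.1170%.
WACC = 0.6613 × 14.2985% + 0.3387 × 2.1170% = 10.1725%.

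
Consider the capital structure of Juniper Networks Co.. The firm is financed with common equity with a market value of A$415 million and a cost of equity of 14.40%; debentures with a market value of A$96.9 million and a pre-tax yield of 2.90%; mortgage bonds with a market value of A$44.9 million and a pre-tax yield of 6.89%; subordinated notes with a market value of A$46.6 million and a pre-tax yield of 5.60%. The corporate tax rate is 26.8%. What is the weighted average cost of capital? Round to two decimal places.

10.94%

Total capital V = 415 + 96.9 + 44.9 + 46.6 = 603.4.
Equity: weight = 415/603.4 = 0.6878; cost = 14.4%.
Debentures: weight = 96.9/603.4 = 0.1606; after-tax cost = 2.9% × (1 − 26.8%) = 2.1228%.
Mortgage bonds: weight = 44.9/603.4 = 0.0744; after-tax cost = 6.89% × (1 − 26.8%) = 5.0435%.
Subordinated notes: weight = 46.6/603.4 = 0.0772; after-tax cost = 5.6% × (1 − 26.8%) = 4.0992%.
WACC = 0.6878 × 14.4000% + 0.1606 × 2.1228% + 0.0744 × 5.0435% + 0.0772 × 4.0992% = 10.9366%.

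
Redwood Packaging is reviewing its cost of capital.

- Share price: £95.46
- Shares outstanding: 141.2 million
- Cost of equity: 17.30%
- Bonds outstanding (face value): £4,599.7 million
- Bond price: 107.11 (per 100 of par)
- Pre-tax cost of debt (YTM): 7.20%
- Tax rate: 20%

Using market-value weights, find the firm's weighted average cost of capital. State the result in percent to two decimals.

Market value of equity E = 95.46 × 141.2m = 13478.952m. Market value of debt D = 4599.7m × 107.11/100 = 4926.73867m.
Total capital V = 13478.952 + 4926.73867 = 18405.69067.
Equity: weight = 13478.952/18405.69067 = 0.7323; cost = 17.3%.
Bonds outstanding: weight = 4926.73867/18405.69067 = 0.2677; after-tax cost = 7.2% × (1 − 20%) = 5.7600%.
WACC = 0.7323 × 17.3000% + 0.2677 × 5.7600% = 14.2110%.

14.21%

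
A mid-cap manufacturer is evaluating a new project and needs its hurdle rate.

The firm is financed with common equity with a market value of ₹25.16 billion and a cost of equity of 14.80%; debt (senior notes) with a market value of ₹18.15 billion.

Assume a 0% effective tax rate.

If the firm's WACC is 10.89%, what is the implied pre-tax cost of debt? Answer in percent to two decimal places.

5.47%

Total capital V = 25.16 + 18.15 = 43.31.
Equity weight = 25.16/43.31 = 0.5809.
Senior notes weight = 18.15/43.31 = 0.4191.
Equity contribution = 0.5809 × 14.8% = 8.5977%.
Remaining for debt = 10.89% − 8.5977% = 2.2923%.
Rd × (1 − 0%) × 0.4191 = 2.2923%  ⇒  Rd = 5.4699%.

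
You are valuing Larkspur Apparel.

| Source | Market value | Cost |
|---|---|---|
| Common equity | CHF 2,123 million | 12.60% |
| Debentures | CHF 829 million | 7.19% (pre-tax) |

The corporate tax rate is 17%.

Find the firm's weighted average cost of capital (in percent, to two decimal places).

Total capital V = 2123 + 829 = 2952.
Equity: weight = 2123/2952 = 0.7192; cost = 12.6%.
Debentures: weight = 829/2952 = 0.2808; after-tax cost = 7.19% × (1 − 17%) = 5.9677%.
WACC = 0.7192 × 12.6000% + 0.2808 × 5.9677% = 10.7375%.

10.74%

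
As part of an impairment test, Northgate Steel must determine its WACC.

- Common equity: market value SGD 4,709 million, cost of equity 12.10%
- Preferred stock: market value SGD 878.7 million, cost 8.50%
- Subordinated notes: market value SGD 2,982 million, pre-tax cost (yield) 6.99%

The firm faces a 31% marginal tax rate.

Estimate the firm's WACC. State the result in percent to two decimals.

9.20%

Total capital V = 4709 + 878.7 + 2982 = 8569.7.
Equity: weight = 4709/8569.7 = 0.5495; cost = 12.1%.
Preferred: weight = 878.7/8569.7 = 0.1025; cost = 8.5%.
Subordinated notes: weight = 2982/8569.7 = 0.3480; after-tax cost = 6.99% × (1 − 31%) = 4.8231%.
WACC = 0.5495 × 12.1000% + 0.1025 × 8.5000% + 0.3480 × 4.8231% = 9.1987%.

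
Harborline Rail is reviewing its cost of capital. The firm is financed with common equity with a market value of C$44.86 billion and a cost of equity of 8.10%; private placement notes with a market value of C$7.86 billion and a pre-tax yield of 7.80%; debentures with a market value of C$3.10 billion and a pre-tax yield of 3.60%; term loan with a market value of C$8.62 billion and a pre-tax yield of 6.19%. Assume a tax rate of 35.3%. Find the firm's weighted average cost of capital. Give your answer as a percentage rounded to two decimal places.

Total capital V = 44.86 + 7.86 + 3.1 + 8.62 = 64.44.
Equity: weight = 44.86/64.44 = 0.6962; cost = 8.1%.
Private placement notes: weight = 7.86/64.44 = 0.1220; after-tax cost = 7.8% × (1 − 35.3%) = 5.0466%.
Debentures: weight = 3.1/64.44 = 0.0481; after-tax cost = 3.6% × (1 − 35.3%) = 2.3292%.
Term loan: weight = 8.62/64.44 = 0.1338; after-tax cost = 6.19% × (1 − 35.3%) = 4.0049%.
WACC = 0.6962 × 8.1000% + 0.1220 × 5.0466% + 0.0481 × 2.3292% + 0.1338 × 4.0049% = 6.9022%.

6.90%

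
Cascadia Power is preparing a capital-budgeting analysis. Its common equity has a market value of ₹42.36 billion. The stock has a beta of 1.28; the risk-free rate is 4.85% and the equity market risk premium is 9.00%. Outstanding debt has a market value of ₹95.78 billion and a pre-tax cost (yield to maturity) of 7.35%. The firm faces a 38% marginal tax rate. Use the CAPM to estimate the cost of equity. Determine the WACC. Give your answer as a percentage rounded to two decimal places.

8.18%

Cost of equity via CAPM: Re = 4.85% + 1.28 × 9.0% = 16.3700%.
Total capital V = 42.36 + 95.78 = 138.14.
Equity: weight = 42.36/138.14 = 0.3066; cost = 16.37%.
Debt: weight = 95.78/138.14 = 0.6934; after-tax cost = 7.35% × (1 − 38%) = 4.5570%.
WACC = 0.3066 × 16.3700% + 0.6934 × 4.5570% = 8.1794%.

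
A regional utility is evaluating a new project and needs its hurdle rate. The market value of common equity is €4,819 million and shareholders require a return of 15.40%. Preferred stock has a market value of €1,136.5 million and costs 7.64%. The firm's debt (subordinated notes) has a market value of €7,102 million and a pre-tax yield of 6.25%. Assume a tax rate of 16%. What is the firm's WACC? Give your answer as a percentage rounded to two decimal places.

9.20%

Total capital V = 4819 + 1136.5 + 7102 = 13057.5.
Equity: weight = 4819/13057.5 = 0.3691; cost = 15.4%.
Preferred: weight = 1136.5/13057.5 = 0.0870; cost = 7.64%.
Subordinated notes: weight = 7102/13057.5 = 0.5439; after-tax cost = 6.25% × (1 − 16%) = 5.2500%.
WACC = 0.3691 × 15.4000% + 0.0870 × 7.6400% + 0.5439 × 5.2500% = 9.2040%.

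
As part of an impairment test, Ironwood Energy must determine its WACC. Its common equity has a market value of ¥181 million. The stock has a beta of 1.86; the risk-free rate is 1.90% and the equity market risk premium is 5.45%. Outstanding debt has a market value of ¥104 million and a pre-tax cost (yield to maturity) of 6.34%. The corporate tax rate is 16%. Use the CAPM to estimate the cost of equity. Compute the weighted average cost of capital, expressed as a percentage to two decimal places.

Cost of equity via CAPM: Re = 1.9% + 1.86 × 5.45% = 12.0370%.
Total capital V = 181 + 104 = 285.
Equity: weight = 181/285 = 0.6351; cost = 12.037%.
Debt: weight = 104/285 = 0.3649; after-tax cost = 6.34% × (1 − 16%) = 5.3256%.
WACC = 0.6351 × 12.0370% + 0.3649 × 5.3256% = 9.5879%.

9.59%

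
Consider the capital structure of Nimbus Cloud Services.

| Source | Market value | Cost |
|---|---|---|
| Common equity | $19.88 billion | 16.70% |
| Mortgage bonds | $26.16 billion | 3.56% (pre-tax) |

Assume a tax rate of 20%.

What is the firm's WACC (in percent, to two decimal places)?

Total capital V = 19.88 + 26.16 = 46.04.
Equity: weight = 19.88/46.04 = 0.4318; cost = 16.7%.
Mortgage bonds: weight = 26.16/46.04 = 0.5682; after-tax cost = 3.56% × (1 − 20%) = 2.8480%.
WACC = 0.4318 × 16.7000% + 0.5682 × 2.8480% = 8.8293%.

8.83%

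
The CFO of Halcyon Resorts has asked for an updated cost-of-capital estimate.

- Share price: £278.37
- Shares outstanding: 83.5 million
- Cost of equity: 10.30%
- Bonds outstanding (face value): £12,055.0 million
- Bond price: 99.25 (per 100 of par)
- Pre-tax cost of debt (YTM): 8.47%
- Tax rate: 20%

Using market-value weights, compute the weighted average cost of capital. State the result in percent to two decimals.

9.10%

Market value of equity E = 278.37 × 83.5m = 23243.895m. Market value of debt D = 12055m × 99.25/100 = 11964.5875m.
Total capital V = 23243.895 + 11964.5875 = 35208.4825.
Equity: weight = 23243.895/35208.4825 = 0.6602; cost = 10.3%.
Bonds outstanding: weight = 11964.5875/35208.4825 = 0.3398; after-tax cost = 8.47% × (1 − 20%) = 6.7760%.
WACC = 0.6602 × 10.3000% + 0.3398 × 6.7760% = 9.1025%.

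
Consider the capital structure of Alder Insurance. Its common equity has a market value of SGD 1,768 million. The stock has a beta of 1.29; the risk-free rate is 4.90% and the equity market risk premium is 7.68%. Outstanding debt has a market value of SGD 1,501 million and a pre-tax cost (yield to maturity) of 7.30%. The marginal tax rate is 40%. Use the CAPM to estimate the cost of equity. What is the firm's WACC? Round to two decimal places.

Cost of equity via CAPM: Re = 4.9% + 1.29 × 7.68% = 14.8072%.
Total capital V = 1768 + 1501 = 3269.
Equity: weight = 1768/3269 = 0.5408; cost = 14.8072%.
Debt: weight = 1501/3269 = 0.4592; after-tax cost = 7.3% × (1 − 40%) = 4.3800%.
WACC = 0.5408 × 14.8072% + 0.4592 × 4.3800% = 10.0194%.

10.02%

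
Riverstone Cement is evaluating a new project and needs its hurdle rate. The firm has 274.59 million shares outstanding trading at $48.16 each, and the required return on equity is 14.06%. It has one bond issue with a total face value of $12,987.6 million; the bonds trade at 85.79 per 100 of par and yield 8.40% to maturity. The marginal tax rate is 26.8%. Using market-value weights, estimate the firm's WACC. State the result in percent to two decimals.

10.44%

Market value of equity E = 48.16 × 274.59m = 13224.2544m. Market value of debt D = 12987.6m × 85.79/100 = 11142.06204m.
Total capital V = 13224.2544 + 11142.06204 = 24366.31644.
Equity: weight = 13224.2544/24366.31644 = 0.5427; cost = 14.06%.
Bonds outstanding: weight = 11142.06204/24366.31644 = 0.4573; after-tax cost = 8.4% × (1 − 26.8%) = 6.1488%.
WACC = 0.5427 × 14.0600% + 0.4573 × 6.1488% = 10.4424%.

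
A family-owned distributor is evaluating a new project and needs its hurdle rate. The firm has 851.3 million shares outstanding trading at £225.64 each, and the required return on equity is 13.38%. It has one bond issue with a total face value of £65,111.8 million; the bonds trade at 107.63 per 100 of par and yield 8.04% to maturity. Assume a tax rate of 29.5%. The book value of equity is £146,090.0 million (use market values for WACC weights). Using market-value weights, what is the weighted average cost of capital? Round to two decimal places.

Market value of equity E = 225.64 × 851.3m = 192087.332m. Market value of debt D = 65111.8m × 107.63/100 = 70079.83034m.
Total capital V = 192087.332 + 70079.83034 = 262167.16234.
Equity: weight = 192087.332/262167.16234 = 0.7327; cost = 13.38%.
Bonds outstanding: weight = 70079.83034/262167.16234 = 0.2673; after-tax cost = 8.04% × (1 − 29.5%) = 5.6682%.
WACC = 0.7327 × 13.3800% + 0.2673 × 5.6682% = 11.3186%.

11.32%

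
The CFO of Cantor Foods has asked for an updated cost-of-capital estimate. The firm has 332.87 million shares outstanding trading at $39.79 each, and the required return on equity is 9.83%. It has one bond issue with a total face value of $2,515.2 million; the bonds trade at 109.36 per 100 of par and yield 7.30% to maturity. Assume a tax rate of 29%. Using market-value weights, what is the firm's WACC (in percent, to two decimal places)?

Market value of equity E = 39.79 × 332.87m = 13244.8973m. Market value of debt D = 2515.2m × 109.36/100 = 2750.62272m.
Total capital V = 13244.8973 + 2750.62272 = 15995.52002.
Equity: weight = 13244.8973/15995.52002 = 0.8280; cost = 9.83%.
Bonds outstanding: weight = 2750.62272/15995.52002 = 0.1720; after-tax cost = 7.3% × (1 − 29%) = 5.1830%.
WACC = 0.8280 × 9.8300% + 0.1720 × 5.1830% = 9.0309%.

9.03%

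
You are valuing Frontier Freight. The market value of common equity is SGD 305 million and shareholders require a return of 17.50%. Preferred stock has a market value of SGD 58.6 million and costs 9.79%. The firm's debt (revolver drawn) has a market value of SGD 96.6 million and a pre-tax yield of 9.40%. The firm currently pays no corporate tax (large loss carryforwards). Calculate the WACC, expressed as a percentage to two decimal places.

Total capital V = 305 + 58.6 + 96.6 = 460.2.
Equity: weight = 305/460.2 = 0.6628; cost = 17.5%.
Preferred: weight = 58.6/460.2 = 0.1273; cost = 9.79%.
Revolver drawn: weight = 96.6/460.2 = 0.2099; after-tax cost = 9.4% × (1 − 0%) = 9.4000%.
WACC = 0.6628 × 17.5000% + 0.1273 × 9.7900% + 0.2099 × 9.4000% = 14.8180%.

14.82%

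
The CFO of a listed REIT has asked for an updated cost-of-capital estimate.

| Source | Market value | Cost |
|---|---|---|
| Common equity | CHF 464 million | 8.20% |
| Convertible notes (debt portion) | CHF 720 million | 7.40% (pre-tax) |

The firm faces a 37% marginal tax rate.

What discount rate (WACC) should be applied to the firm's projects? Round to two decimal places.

Total capital V = 464 + 720 = 1184.
Equity: weight = 464/1184 = 0.3919; cost = 8.2%.
Convertible notes (debt portion): weight = 720/1184 = 0.6081; after-tax cost = 7.4% × (1 − 37%) = 4.6620%.
WACC = 0.3919 × 8.2000% + 0.6081 × 4.6620% = 6.0485%.

6.05%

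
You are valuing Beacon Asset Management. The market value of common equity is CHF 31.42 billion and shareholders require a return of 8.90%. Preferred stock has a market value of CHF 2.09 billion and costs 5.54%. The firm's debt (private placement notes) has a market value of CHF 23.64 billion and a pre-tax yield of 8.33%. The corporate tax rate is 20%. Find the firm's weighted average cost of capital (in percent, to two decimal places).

Total capital V = 31.42 + 2.09 + 23.64 = 57.15.
Equity: weight = 31.42/57.15 = 0.5498; cost = 8.9%.
Preferred: weight = 2.09/57.15 = 0.0366; cost = 5.54%.
Private placement notes: weight = 23.64/57.15 = 0.4136; after-tax cost = 8.33% × (1 − 20%) = 6.6640%.
WACC = 0.5498 × 8.9000% + 0.0366 × 5.5400% + 0.4136 × 6.6640% = 7.8522%.

7.85%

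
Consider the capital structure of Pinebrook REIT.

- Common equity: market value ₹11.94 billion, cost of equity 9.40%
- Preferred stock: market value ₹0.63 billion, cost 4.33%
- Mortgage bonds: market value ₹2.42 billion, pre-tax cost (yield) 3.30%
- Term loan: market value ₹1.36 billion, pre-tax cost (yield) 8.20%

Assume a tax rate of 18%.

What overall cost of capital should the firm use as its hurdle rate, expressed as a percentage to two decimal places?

Total capital V = 11.94 + 0.63 + 2.42 + 1.36 = 16.35.
Equity: weight = 11.94/16.35 = 0.7303; cost = 9.4%.
Preferred: weight = 0.63/16.35 = 0.0385; cost = 4.33%.
Mortgage bonds: weight = 2.42/16.35 = 0.1480; after-tax cost = 3.3% × (1 − 18%) = 2.7060%.
Term loan: weight = 1.36/16.35 = 0.0832; after-tax cost = 8.2% × (1 − 18%) = 6.7240%.
WACC = 0.7303 × 9.4000% + 0.0385 × 4.3300% + 0.1480 × 2.7060% + 0.0832 × 6.7240% = 7.9913%.

7.99%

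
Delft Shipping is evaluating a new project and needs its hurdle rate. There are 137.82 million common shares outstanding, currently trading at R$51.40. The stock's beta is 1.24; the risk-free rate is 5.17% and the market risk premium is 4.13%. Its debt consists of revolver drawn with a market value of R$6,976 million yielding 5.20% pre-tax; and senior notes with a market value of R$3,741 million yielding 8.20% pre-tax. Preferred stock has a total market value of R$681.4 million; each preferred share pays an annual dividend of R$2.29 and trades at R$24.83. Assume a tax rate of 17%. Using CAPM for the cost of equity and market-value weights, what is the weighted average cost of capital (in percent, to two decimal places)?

7.29%

Cost of equity via CAPM: Re = 5.17% + 1.24 × 4.13% = 10.2912%.
Cost of preferred: Rp = 2.29 / 24.83 = 9.2227%.
Market value of equity E = 51.4 × 137.82m = 7083.948m.
Total capital V = 7083.948 + 681.4 + 6976 + 3741 = 18482.348.
Equity: weight = 7083.948/18482.348 = 0.3833; cost = 10.2912%.
Preferred: weight = 681.4/18482.348 = 0.0369; cost = 9.2227%.
Revolver drawn: weight = 6976/18482.348 = 0.3774; after-tax cost = 5.2% × (1 − 17%) = 4.3160%.
Senior notes: weight = 3741/18482.348 = 0.2024; after-tax cost = 8.2% × (1 − 17%) = 6.8060%.
WACC = 0.3833 × 10.2912% + 0.0369 × 9.2227% + 0.3774 × 4.3160% + 0.2024 × 6.8060% = 7.2911%.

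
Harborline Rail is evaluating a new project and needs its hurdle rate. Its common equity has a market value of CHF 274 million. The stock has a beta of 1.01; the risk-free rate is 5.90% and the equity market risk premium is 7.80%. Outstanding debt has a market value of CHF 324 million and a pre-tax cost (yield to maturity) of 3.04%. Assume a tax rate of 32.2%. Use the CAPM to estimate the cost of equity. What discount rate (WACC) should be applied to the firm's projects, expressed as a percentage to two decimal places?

7.43%

Cost of equity via CAPM: Re = 5.9% + 1.01 × 7.8% = 13.7780%.
Total capital V = 274 + 324 = 598.
Equity: weight = 274/598 = 0.4582; cost = 13.778%.
Debt: weight = 324/598 = 0.5418; after-tax cost = 3.04% × (1 − 32.2%) = 2.0611%.
WACC = 0.4582 × 13.7780% + 0.5418 × 2.0611% = 7.4297%.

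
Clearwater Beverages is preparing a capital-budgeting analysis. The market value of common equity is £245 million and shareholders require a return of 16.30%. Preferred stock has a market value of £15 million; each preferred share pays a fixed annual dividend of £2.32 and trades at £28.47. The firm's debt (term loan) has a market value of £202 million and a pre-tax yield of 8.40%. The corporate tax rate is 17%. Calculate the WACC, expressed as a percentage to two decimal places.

11.96%

Cost of preferred: Rp = 2.32 / 28.47 = 8.1489%.
Total capital V = 245 + 15 + 202 = 462.
Equity: weight = 245/462 = 0.5303; cost = 16.3%.
Preferred: weight = 15/462 = 0.0325; cost = 8.1489%.
Term loan: weight = 202/462 = 0.4372; after-tax cost = 8.4% × (1 − 17%) = 6.9720%.
WACC = 0.5303 × 16.3000% + 0.0325 × 8.1489% + 0.4372 × 6.9720% = 11.9569%.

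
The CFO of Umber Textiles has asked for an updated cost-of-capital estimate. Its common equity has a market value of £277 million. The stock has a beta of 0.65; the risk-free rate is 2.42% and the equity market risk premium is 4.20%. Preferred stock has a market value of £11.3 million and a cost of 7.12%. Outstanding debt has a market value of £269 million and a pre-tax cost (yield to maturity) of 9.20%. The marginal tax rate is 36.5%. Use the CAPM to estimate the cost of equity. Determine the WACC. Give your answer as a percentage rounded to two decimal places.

5.52%

Cost of equity via CAPM: Re = 2.42% + 0.65 × 4.2% = 5.1500%.
Total capital V = 277 + 11.3 + 269 = 557.3.
Equity: weight = 277/557.3 = 0.4970; cost = 5.15%.
Preferred: weight = 11.3/557.3 = 0.0203; cost = 7.12%.
Debt: weight = 269/557.3 = 0.4827; after-tax cost = 9.2% × (1 − 36.5%) = 5.8420%.
WACC = 0.4970 × 5.1500% + 0.0203 × 7.1200% + 0.4827 × 5.8420% = 5.5240%.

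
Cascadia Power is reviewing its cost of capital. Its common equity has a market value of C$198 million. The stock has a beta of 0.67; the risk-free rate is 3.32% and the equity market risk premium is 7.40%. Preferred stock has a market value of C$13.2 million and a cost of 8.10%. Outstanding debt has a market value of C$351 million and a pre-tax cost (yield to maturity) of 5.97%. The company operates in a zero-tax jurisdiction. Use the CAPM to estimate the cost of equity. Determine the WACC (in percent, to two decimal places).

6.83%

Cost of equity via CAPM: Re = 3.32% + 0.67 × 7.4% = 8.2780%.
Total capital V = 198 + 13.2 + 351 = 562.2.
Equity: weight = 198/562.2 = 0.3522; cost = 8.278%.
Preferred: weight = 13.2/562.2 = 0.0235; cost = 8.1%.
Debt: weight = 351/562.2 = 0.6243; after-tax cost = 5.97% × (1 − 0%) = 5.9700%.
WACC = 0.3522 × 8.2780% + 0.0235 × 8.1000% + 0.6243 × 5.9700% = 6.8329%.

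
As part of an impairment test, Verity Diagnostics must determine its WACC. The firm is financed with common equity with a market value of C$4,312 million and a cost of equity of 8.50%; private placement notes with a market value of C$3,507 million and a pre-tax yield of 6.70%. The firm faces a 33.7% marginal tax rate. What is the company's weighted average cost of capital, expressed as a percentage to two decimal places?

6.68%

Total capital V = 4312 + 3507 = 7819.
Equity: weight = 4312/7819 = 0.5515; cost = 8.5%.
Private placement notes: weight = 3507/7819 = 0.4485; after-tax cost = 6.7% × (1 − 33.7%) = 4.4421%.
WACC = 0.5515 × 8.5000% + 0.4485 × 4.4421% = 6.6799%.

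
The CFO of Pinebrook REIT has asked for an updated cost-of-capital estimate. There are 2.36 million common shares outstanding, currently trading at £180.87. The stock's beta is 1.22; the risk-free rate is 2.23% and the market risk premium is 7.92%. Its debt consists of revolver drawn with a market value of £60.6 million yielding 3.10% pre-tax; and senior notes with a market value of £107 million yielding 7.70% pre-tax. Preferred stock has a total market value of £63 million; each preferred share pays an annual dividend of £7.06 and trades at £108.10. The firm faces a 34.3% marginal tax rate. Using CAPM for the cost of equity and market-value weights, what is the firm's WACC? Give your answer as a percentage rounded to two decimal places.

Cost of equity via CAPM: Re = 2.23% + 1.22 × 7.92% = 11.8924%.
Cost of preferred: Rp = 7.06 / 108.1 = 6.5310%.
Market value of equity E = 180.87 × 2.36m = 426.8532m.
Total capital V = 426.8532 + 63 + 60.6 + 107 = 657.4532.
Equity: weight = 426.8532/657.4532 = 0.6493; cost = 11.8924%.
Preferred: weight = 63/657.4532 = 0.0958; cost = 6.531%.
Revolver drawn: weight = 60.6/657.4532 = 0.0922; after-tax cost = 3.1% × (1 − 34.3%) = 2.0367%.
Senior notes: weight = 107/657.4532 = 0.1627; after-tax cost = 7.7% × (1 − 34.3%) = 5.0589%.
WACC = 0.6493 × 11.8924% + 0.0958 × 6.5310% + 0.0922 × 2.0367% + 0.1627 × 5.0589% = 9.3581%.

9.36%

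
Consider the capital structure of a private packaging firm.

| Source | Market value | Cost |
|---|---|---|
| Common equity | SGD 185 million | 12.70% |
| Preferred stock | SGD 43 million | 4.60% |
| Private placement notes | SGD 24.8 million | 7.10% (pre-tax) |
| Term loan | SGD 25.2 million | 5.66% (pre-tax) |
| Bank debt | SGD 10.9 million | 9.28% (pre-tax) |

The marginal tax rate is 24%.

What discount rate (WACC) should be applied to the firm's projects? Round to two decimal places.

Total capital V = 185 + 43 + 24.8 + 25.2 + 10.9 = 288.9.
Equity: weight = 185/288.9 = 0.6404; cost = 12.7%.
Preferred: weight = 43/288.9 = 0.1488; cost = 4.6%.
Private placement notes: weight = 24.8/288.9 = 0.0858; after-tax cost = 7.1% × (1 − 24%) = 5.3960%.
Term loan: weight = 25.2/288.9 = 0.0872; after-tax cost = 5.66% × (1 − 24%) = 4.3016%.
Bank debt: weight = 10.9/288.9 = 0.0377; after-tax cost = 9.28% × (1 − 24%) = 7.0528%.
WACC = 0.6404 × 12.7000% + 0.1488 × 4.6000% + 0.0858 × 5.3960% + 0.0872 × 4.3016% + 0.0377 × 7.0528% = 9.9218%.

9.92%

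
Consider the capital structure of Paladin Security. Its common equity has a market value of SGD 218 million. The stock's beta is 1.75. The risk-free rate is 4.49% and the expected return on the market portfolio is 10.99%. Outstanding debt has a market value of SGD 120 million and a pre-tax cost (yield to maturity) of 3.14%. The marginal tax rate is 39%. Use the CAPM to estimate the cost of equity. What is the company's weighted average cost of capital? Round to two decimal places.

Market risk premium = 10.99% − 4.49% = 6.5%.
Cost of equity via CAPM: Re = 4.49% + 1.75 × 6.5% = 15.8650%.
Total capital V = 218 + 120 = 338.
Equity: weight = 218/338 = 0.6450; cost = 15.865%.
Debt: weight = 120/338 = 0.3550; after-tax cost = 3.14% × (1 − 39%) = 1.9154%.
WACC = 0.6450 × 15.8650% + 0.3550 × 1.9154% = 10.9125%.

10.91%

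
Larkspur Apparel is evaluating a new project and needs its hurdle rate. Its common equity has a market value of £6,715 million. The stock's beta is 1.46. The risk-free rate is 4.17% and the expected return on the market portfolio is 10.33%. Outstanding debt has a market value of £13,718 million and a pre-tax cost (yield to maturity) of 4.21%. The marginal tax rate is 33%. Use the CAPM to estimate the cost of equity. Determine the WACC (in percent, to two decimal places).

Market risk premium = 10.33% − 4.17% = 6.16%.
Cost of equity via CAPM: Re = 4.17% + 1.46 × 6.16% = 13.1636%.
Total capital V = 6715 + 13718 = 20433.
Equity: weight = 6715/20433 = 0.3286; cost = 13.1636%.
Debt: weight = 13718/20433 = 0.6714; after-tax cost = 4.21% × (1 − 33%) = 2.8207%.
WACC = 0.3286 × 13.1636% + 0.6714 × 2.8207% = 6.2197%.

6.22%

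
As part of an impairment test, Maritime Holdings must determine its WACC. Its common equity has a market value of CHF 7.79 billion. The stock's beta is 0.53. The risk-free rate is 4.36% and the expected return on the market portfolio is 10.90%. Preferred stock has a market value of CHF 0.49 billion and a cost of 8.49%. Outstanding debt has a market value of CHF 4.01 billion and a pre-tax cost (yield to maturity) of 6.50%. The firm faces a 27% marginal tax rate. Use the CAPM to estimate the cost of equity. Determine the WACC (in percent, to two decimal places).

Market risk premium = 10.9% − 4.36% = 6.54%.
Cost of equity via CAPM: Re = 4.36% + 0.53 × 6.54% = 7.8262%.
Total capital V = 7.79 + 0.49 + 4.01 = 12.29.
Equity: weight = 7.79/12.29 = 0.6338; cost = 7.8262%.
Preferred: weight = 0.49/12.29 = 0.0399; cost = 8.49%.
Debt: weight = 4.01/12.29 = 0.3263; after-tax cost = 6.5% × (1 − 27%) = 4.7450%.
WACC = 0.6338 × 7.8262% + 0.0399 × 8.4900% + 0.3263 × 4.7450% = 6.8473%.

6.85%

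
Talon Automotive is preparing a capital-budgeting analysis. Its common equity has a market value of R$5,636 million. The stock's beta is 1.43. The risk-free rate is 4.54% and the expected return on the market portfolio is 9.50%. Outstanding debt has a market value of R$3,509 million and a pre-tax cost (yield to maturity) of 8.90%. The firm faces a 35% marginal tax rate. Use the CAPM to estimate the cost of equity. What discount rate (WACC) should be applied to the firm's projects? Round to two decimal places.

9.39%

Market risk premium = 9.5% − 4.54% = 4.96%.
Cost of equity via CAPM: Re = 4.54% + 1.43 × 4.96% = 11.6328%.
Total capital V = 5636 + 3509 = 9145.
Equity: weight = 5636/9145 = 0.6163; cost = 11.6328%.
Debt: weight = 3509/9145 = 0.3837; after-tax cost = 8.9% × (1 − 35%) = 5.7850%.
WACC = 0.6163 × 11.6328% + 0.3837 × 5.7850% = 9.3890%.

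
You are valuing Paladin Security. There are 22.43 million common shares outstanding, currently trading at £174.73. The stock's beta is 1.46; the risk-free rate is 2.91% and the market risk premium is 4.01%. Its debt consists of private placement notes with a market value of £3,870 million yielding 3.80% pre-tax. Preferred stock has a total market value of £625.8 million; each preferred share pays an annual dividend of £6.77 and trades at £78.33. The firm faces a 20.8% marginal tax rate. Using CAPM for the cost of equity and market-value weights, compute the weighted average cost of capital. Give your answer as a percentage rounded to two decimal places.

Cost of equity via CAPM: Re = 2.91% + 1.46 × 4.01% = 8.7646%.
Cost of preferred: Rp = 6.77 / 78.33 = 8.6429%.
Market value of equity E = 174.73 × 22.43m = 3919.1939m.
Total capital V = 3919.1939 + 625.8 + 3870 = 8414.9939.
Equity: weight = 3919.1939/8414.9939 = 0.4657; cost = 8.7646%.
Preferred: weight = 625.8/8414.9939 = 0.0744; cost = 8.6429%.
Private placement notes: weight = 3870/8414.9939 = 0.4599; after-tax cost = 3.8% × (1 − 20.8%) = 3.0096%.
WACC = 0.4657 × 8.7646% + 0.0744 × 8.6429% + 0.4599 × 3.0096% = 6.1089%.

6.11%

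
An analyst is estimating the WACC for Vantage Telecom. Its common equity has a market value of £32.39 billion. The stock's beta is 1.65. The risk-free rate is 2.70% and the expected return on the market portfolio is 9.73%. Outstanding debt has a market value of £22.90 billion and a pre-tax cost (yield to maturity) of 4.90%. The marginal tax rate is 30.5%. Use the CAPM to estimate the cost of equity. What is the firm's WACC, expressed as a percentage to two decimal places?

9.79%

Market risk premium = 9.73% − 2.7% = 7.03%.
Cost of equity via CAPM: Re = 2.7% + 1.65 × 7.03% = 14.2995%.
Total capital V = 32.39 + 22.9 = 55.29.
Equity: weight = 32.39/55.29 = 0.5858; cost = 14.2995%.
Debt: weight = 22.9/55.29 = 0.4142; after-tax cost = 4.9% × (1 − 30.5%) = 3.4055%.
WACC = 0.5858 × 14.2995% + 0.4142 × 3.4055% = 9.7874%.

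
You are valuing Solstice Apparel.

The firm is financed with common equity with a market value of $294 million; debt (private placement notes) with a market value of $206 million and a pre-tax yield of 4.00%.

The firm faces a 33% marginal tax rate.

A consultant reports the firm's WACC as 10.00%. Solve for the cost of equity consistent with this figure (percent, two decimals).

Total capital V = 294 + 206 = 500.
Equity weight = 294/500 = 0.5880.
Private placement notes weight = 206/500 = 0.4120.
Debt contribution = 0.4120 × 4% × (1 − 33%) = 1.1042%.
Required equity contribution = 10.0% − 1.1042% = 8.8958%.
Re = 8.8958% / 0.5880 = 15.1290%.

15.13%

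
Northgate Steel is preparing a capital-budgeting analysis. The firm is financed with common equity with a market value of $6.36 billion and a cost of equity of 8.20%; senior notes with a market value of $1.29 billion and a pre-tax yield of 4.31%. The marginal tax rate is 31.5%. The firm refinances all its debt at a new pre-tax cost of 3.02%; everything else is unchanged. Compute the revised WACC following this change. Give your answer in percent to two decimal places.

7.17%

After the change:
Total capital V = 6.36 + 1.29 = 7.65.
Equity: weight = 6.36/7.65 = 0.8314; cost = 8.2%.
Senior notes: weight = 1.29/7.65 = 0.1686; after-tax cost = 3.02% × (1 − 31.5%) = 2.0687%.
WACC = 0.8314 × 8.2000% + 0.1686 × 2.0687% = 7.1661%.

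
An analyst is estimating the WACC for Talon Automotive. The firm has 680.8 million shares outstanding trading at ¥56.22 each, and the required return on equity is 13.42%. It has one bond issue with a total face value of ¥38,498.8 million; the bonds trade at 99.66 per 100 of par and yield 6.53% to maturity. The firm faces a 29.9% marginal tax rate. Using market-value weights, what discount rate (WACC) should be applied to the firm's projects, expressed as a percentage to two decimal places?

Market value of equity E = 56.22 × 680.8m = 38274.576m. Market value of debt D = 38498.8m × 99.66/100 = 38367.90408m.
Total capital V = 38274.576 + 38367.90408 = 76642.48008.
Equity: weight = 38274.576/76642.48008 = 0.4994; cost = 13.42%.
Bonds outstanding: weight = 38367.90408/76642.48008 = 0.5006; after-tax cost = 6.53% × (1 − 29.9%) = 4.5775%.
WACC = 0.4994 × 13.4200% + 0.5006 × 4.5775% = 8.9934%.

8.99%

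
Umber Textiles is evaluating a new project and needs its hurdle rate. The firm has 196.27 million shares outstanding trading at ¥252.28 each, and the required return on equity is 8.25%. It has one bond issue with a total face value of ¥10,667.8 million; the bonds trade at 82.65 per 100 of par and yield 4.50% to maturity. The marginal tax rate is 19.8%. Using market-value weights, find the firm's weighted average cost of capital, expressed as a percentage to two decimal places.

Market value of equity E = 252.28 × 196.27m = 49514.9956m. Market value of debt D = 10667.8m × 82.65/100 = 8816.9367m.
Total capital V = 49514.9956 + 8816.9367 = 58331.9323.
Equity: weight = 49514.9956/58331.9323 = 0.8488; cost = 8.25%.
Bonds outstanding: weight = 8816.9367/58331.9323 = 0.1512; after-tax cost = 4.5% × (1 − 19.8%) = 3.6090%.
WACC = 0.8488 × 8.2500% + 0.1512 × 3.6090% = 7.5485%.

7.55%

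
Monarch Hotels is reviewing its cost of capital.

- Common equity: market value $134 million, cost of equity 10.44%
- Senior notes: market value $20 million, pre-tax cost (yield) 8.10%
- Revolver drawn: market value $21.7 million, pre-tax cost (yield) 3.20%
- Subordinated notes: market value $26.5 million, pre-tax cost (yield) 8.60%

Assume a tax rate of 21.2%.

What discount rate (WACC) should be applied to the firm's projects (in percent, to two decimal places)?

Total capital V = 134 + 20 + 21.7 + 26.5 = 202.2.
Equity: weight = 134/202.2 = 0.6627; cost = 10.44%.
Senior notes: weight = 20/202.2 = 0.0989; after-tax cost = 8.1% × (1 − 21.2%) = 6.3828%.
Revolver drawn: weight = 21.7/202.2 = 0.1073; after-tax cost = 3.2% × (1 − 21.2%) = 2.5216%.
Subordinated notes: weight = 26.5/202.2 = 0.1311; after-tax cost = 8.6% × (1 − 21.2%) = 6.7768%.
WACC = 0.6627 × 10.4400% + 0.0989 × 6.3828% + 0.1073 × 2.5216% + 0.1311 × 6.7768% = 8.7088%.

8.71%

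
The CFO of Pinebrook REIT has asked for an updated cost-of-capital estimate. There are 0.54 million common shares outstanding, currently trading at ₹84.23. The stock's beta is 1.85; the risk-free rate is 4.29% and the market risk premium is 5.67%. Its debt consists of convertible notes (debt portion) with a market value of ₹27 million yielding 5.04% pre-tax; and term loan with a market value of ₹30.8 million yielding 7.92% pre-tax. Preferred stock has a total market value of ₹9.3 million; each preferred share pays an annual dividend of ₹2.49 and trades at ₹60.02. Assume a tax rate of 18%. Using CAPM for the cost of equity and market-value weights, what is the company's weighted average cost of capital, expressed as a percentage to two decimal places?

9.08%

Cost of equity via CAPM: Re = 4.29% + 1.85 × 5.67% = 14.7795%.
Cost of preferred: Rp = 2.49 / 60.02 = 4.1486%.
Market value of equity E = 84.23 × 0.54m = 45.4842m.
Total capital V = 45.4842 + 9.3 + 27 + 30.8 = 112.5842.
Equity: weight = 45.4842/112.5842 = 0.4040; cost = 14.7795%.
Preferred: weight = 9.3/112.5842 = 0.0826; cost = 4.1486%.
Convertible notes (debt portion): weight = 27/112.5842 = 0.2398; after-tax cost = 5.04% × (1 − 18%) = 4.1328%.
Term loan: weight = 30.8/112.5842 = 0.2736; after-tax cost = 7.92% × (1 − 18%) = 6.4944%.
WACC = 0.4040 × 14.7795% + 0.0826 × 4.1486% + 0.2398 × 4.1328% + 0.2736 × 6.4944% = 9.0815%.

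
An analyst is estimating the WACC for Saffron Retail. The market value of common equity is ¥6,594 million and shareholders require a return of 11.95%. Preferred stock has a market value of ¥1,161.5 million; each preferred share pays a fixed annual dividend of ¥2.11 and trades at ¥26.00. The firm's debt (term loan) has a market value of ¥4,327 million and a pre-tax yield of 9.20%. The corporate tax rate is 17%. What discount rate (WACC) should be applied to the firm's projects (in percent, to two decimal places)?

Cost of preferred: Rp = 2.11 / 26.0 = 8.1154%.
Total capital V = 6594 + 1161.5 + 4327 = 12082.5.
Equity: weight = 6594/12082.5 = 0.5457; cost = 11.95%.
Preferred: weight = 1161.5/12082.5 = 0.0961; cost = 8.1154%.
Term loan: weight = 4327/12082.5 = 0.3581; after-tax cost = 9.2% × (1 − 17%) = 7.6360%.
WACC = 0.5457 × 11.9500% + 0.0961 × 8.1154% + 0.3581 × 7.6360% = 10.0364%.

10.04%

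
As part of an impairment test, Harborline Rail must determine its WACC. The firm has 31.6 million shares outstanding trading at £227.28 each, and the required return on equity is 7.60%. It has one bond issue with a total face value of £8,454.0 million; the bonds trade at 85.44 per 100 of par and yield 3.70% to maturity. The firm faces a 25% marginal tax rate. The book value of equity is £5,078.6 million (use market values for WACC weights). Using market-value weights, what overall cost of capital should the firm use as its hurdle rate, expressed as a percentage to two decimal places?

Market value of equity E = 227.28 × 31.6m = 7182.048m. Market value of debt D = 8454m × 85.44/100 = 7223.0976m.
Total capital V = 7182.048 + 7223.0976 = 14405.1456.
Equity: weight = 7182.048/14405.1456 = 0.4986; cost = 7.6%.
Bonds outstanding: weight = 7223.0976/14405.1456 = 0.5014; after-tax cost = 3.7% × (1 − 25%) = 2.7750%.
WACC = 0.4986 × 7.6000% + 0.5014 × 2.7750% = 5.1806%.

5.18%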